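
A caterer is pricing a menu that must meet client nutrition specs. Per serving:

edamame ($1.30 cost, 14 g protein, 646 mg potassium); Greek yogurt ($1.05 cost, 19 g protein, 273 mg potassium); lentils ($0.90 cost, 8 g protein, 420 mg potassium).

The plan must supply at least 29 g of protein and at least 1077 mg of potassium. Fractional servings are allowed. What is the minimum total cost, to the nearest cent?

Check every corner: each single food scaled to meet both minima, and each pair solved so both constraints bind.
edamame only: max(29/14, 1077/646) = 2.071 servings → $2.69.
Greek yogurt only: max(29/19, 1077/273) = 3.945 servings → $4.14.
lentils only: max(29/8, 1077/420) = 3.625 servings → $3.26.
edamame + Greek yogurt with both tight: 1.484 servings and 0.4326 servings → $2.38.
edamame + lentils with both targets exact would need a negative amount; discard.
Greek yogurt + lentils with both tight: 0.6149 servings and 2.165 servings → $2.59.
So the least-cost plan costs $2.38.

$2.38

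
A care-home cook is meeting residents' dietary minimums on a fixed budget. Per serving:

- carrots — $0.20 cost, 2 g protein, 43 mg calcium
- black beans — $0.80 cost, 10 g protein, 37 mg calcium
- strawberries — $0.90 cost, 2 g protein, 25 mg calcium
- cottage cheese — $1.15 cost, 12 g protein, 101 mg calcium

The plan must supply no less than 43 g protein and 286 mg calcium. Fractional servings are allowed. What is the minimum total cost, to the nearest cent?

For a min-cost LP with two ≥-constraints, a basic feasible solution has at most two positive variables.
carrots only: max(43/2, 286/43) = 21.5 servings → $4.30.
black beans only: max(43/10, 286/37) = 7.73 servings → $6.18.
strawberries only: max(43/2, 286/25) = 21.5 servings → $19.35.
cottage cheese only: max(43/12, 286/101) = 3.583 servings → $4.12.
carrots + black beans with both tight: 3.565 servings and 3.587 servings → $3.58.
carrots + strawberries: intersection lies outside the first quadrant.
carrots + cottage cheese: intersection lies outside the first quadrant.
black beans + strawberries with both tight: 2.858 servings and 7.21 servings → $8.78.
black beans + cottage cheese with both tight: 1.61 servings and 2.242 servings → $3.87.
strawberries + cottage cheese: the both-tight solution has a negative serving — not a feasible corner.
Cheapest feasible corner: $3.58.

$3.58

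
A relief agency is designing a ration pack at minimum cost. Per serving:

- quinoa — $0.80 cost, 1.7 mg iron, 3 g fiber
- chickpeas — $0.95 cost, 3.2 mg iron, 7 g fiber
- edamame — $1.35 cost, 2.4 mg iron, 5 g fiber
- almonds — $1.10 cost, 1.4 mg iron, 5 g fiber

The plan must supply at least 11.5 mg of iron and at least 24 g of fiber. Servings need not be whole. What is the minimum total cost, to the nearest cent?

quinoa only: max(11.5/1.7, 24/3) = 8 servings → $6.40.
chickpeas only: max(11.5/3.2, 24/7) = 3.594 servings → $3.41.
edamame only: max(11.5/2.4, 24/5) = 4.8 servings → $6.48.
almonds only: max(11.5/1.4, 24/5) = 8.214 servings → $9.04.
quinoa + chickpeas with both tight: 1.609 servings and 2.739 servings → $3.89.
quinoa + edamame: the both-tight solution has a negative serving — not a feasible corner.
quinoa + almonds with both tight: 5.558 servings and 1.465 servings → $6.06.
chickpeas + edamame with both tight: 0.125 servings and 4.625 servings → $6.36.
chickpeas + almonds: intersection lies outside the first quadrant.
edamame + almonds with both tight: 4.78 servings and 0.02 servings → $6.47.
Cheapest feasible corner: $3.41.

$3.41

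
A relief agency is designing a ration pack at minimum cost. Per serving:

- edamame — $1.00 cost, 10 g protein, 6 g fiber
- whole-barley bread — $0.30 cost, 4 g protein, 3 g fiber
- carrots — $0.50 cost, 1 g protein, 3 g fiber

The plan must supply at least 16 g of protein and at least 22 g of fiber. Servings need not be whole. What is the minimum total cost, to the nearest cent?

$2.20

At the optimum either one food covers both requirements or two foods hit both targets exactly; no other combination can be cheaper.
edamame only: max(16/10, 22/6) = 3.667 servings → $3.67.
whole-barley bread only: max(16/4, 22/3) = 7.333 servings → $2.20.
carrots only: max(16/1, 22/3) = 16 servings → $8.00.
edamame + whole-barley bread with both targets exact would need a negative amount; discard.
edamame + carrots with both tight: 1.083 servings and 5.167 servings → $3.67.
whole-barley bread + carrots with both tight: 2.889 servings and 4.444 servings → $3.09.
Cheapest feasible corner: $2.20.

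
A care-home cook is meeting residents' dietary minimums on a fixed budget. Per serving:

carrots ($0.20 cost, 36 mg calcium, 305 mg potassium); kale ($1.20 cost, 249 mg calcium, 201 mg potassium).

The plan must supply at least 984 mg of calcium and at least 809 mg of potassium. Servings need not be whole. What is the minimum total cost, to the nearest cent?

carrots only: max(984/36, 809/305) = 27.33 servings → $5.47.
kale only: max(984/249, 809/201) = 4.025 servings → $4.83.
carrots + kale with both tight: 0.05322 servings and 3.944 servings → $4.74.
The minimum over all feasible corners is $4.74.

$4.74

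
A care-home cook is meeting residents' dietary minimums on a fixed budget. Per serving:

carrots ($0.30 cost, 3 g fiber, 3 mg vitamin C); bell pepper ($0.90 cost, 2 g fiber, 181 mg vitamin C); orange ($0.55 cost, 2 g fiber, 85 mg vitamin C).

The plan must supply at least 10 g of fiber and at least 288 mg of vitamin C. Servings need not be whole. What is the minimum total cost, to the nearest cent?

$2.09

Check every corner: each single food scaled to meet both minima, and each pair solved so both constraints bind.
carrots only: max(10/3, 288/3) = 96 servings → $28.80.
bell pepper only: max(10/2, 288/181) = 5 servings → $4.50.
orange only: max(10/2, 288/85) = 5 servings → $2.75.
carrots + bell pepper with both tight: 2.298 servings and 1.553 servings → $2.09.
carrots + orange with both tight: 1.1 servings and 3.349 servings → $2.17.
bell pepper + orange with both targets exact would need a negative amount; discard.
So the least-cost plan costs $2.09.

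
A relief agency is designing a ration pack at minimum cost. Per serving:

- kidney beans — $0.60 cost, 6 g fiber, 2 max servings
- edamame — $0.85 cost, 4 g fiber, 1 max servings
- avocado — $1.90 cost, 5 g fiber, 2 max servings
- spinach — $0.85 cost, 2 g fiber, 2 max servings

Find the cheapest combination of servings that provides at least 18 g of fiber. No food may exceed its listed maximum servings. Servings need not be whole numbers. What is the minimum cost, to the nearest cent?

$2.81

Cost per g of fiber: kidney beans $0.1000, edamame $0.2125, avocado $0.3800, spinach $0.4250.
Take 2 servings of kidney beans: +12.0 g fiber for $1.20 (total $1.20, still need 6.0 g).
Take 1 serving of edamame: +4.0 g fiber for $0.85 (total $2.05, still need 2.0 g).
Take 0.4 servings of avocado: +2.0 g fiber for $0.76 (total $2.81, still need 0.0 g).
Greedy by cheapest-per-g is optimal for a single linear constraint, so the minimum cost is $2.81.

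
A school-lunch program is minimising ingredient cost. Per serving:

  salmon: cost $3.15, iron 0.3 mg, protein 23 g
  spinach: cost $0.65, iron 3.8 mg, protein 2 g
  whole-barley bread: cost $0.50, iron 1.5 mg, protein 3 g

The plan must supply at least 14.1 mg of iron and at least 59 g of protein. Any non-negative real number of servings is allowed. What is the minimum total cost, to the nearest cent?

For a min-cost LP with two ≥-constraints, a basic feasible solution has at most two positive variables.
salmon only: max(14.1/0.3, 59/23) = 47 servings → $148.05.
spinach only: max(14.1/3.8, 59/2) = 29.5 servings → $19.18.
whole-barley bread only: max(14.1/1.5, 59/3) = 19.67 servings → $9.83.
salmon + spinach with both tight: 2.258 servings and 3.532 servings → $9.41.
salmon + whole-barley bread with both tight: 1.375 servings and 9.125 servings → $8.89.
spinach + whole-barley bread: the both-tight solution has a negative serving — not a feasible corner.
Cheapest feasible corner: $8.89.

$8.89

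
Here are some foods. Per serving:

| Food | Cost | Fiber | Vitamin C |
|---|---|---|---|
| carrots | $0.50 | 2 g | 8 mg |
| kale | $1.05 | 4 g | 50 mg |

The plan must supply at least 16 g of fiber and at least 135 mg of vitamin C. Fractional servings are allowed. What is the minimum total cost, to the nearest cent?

carrots only: max(16/2, 135/8) = 16.88 servings → $8.44.
kale only: max(16/4, 135/50) = 4 servings → $4.20.
carrots + kale with both tight: 3.824 servings and 2.088 servings → $4.10.
The minimum over all feasible corners is $4.10.

$4.10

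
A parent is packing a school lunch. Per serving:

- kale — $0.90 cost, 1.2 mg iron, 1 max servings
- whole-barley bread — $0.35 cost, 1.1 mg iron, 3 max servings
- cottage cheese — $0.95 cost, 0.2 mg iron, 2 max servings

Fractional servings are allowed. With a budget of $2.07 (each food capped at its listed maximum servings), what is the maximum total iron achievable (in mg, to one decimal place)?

4.5 mg

Iron per dollar: whole-barley bread 3.143, kale 1.333, cottage cheese 0.2105.
Take 3 servings of whole-barley bread: spends $1.05, +3.3 mg iron (running total 3.3 mg).
Take 1 serving of kale: spends $0.90, +1.2 mg iron (running total 4.5 mg).
Take 0.1263 servings of cottage cheese: spends $0.12, +0.0 mg iron (running total 4.5 mg).
Filling greedily by iron-per-dollar is optimal for one linear limit, giving 4.5 mg.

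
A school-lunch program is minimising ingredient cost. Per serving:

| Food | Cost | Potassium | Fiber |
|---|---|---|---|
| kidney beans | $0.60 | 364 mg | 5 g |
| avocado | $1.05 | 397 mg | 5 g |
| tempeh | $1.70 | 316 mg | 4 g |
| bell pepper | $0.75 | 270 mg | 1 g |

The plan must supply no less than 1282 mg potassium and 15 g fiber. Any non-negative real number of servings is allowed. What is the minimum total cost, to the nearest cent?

$2.11

Check every corner: each single food scaled to meet both minima, and each pair solved so both constraints bind.
kidney beans only: max(1282/364, 15/5) = 3.522 servings → $2.11.
avocado only: max(1282/397, 15/5) = 3.229 servings → $3.39.
tempeh only: max(1282/316, 15/4) = 4.057 servings → $6.90.
bell pepper only: max(1282/270, 15/1) = 15 servings → $11.25.
kidney beans + avocado with both targets exact would need a negative amount; discard.
kidney beans + tempeh: intersection lies outside the first quadrant.
kidney beans + bell pepper with both tight: 2.807 servings and 0.9635 servings → $2.41.
avocado + tempeh: the both-tight solution has a negative serving — not a feasible corner.
avocado + bell pepper with both tight: 2.905 servings and 0.4774 servings → $3.41.
tempeh + bell pepper with both tight: 3.623 servings and 0.5079 servings → $6.54.
Cheapest feasible corner: $2.11.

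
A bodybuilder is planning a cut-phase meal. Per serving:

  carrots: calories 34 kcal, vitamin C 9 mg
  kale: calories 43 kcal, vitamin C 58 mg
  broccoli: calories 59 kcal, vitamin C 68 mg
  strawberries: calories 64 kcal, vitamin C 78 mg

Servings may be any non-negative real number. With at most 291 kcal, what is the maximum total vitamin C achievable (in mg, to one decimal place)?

392.5 mg

Vitamin C per kcal: kale 1.349, strawberries 1.219, broccoli 1.153, carrots 0.2647.
With no serving limits, spend the whole calories allowance on kale: 291 kcal / 43 kcal × 58 mg = 392.5 mg.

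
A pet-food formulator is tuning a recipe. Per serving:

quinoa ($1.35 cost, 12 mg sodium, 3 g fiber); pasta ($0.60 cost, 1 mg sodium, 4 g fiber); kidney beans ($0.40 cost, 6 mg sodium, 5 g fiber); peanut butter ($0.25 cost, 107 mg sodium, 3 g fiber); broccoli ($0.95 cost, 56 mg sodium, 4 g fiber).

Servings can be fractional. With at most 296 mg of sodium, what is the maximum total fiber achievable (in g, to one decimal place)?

Fiber per mg sodium: pasta 4, kidney beans 0.8333, quinoa 0.25, broccoli 0.07143, peanut butter 0.02804.
With no serving limits, spend the whole sodium allowance on pasta: 296 mg / 1 mg × 4 g = 1184.0 g.

1184.0 g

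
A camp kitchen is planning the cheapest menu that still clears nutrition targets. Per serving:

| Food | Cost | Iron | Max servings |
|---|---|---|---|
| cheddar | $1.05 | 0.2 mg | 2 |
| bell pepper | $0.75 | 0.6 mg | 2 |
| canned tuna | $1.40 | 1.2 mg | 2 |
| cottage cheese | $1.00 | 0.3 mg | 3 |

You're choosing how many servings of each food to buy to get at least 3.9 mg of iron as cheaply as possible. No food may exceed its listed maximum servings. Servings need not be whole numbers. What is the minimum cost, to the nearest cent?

Cost per mg of iron: canned tuna $1.1667, bell pepper $1.2500, cottage cheese $3.3333, cheddar $5.2500.
Take 2 servings of canned tuna: +2.4 mg iron for $2.80 (total $2.80, still need 1.5 mg).
Take 2 servings of bell pepper: +1.2 mg iron for $1.50 (total $4.30, still need 0.3 mg).
Take 1 serving of cottage cheese: +0.3 mg iron for $1.00 (total $5.30, still need 0.0 mg).
Greedy by cheapest-per-mg is optimal for a single linear constraint, so the minimum cost is $5.30.

$5.30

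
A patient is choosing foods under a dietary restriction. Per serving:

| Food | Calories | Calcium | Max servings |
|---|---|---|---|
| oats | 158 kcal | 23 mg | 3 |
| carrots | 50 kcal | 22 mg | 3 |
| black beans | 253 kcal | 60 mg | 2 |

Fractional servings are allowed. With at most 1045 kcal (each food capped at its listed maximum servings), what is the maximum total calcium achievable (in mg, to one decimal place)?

Calcium per kcal: carrots 0.44, black beans 0.2372, oats 0.1456.
Take 3 servings of carrots: uses 150 kcal, +66.0 mg calcium (running total 66.0 mg).
Take 2 servings of black beans: uses 506 kcal, +120.0 mg calcium (running total 186.0 mg).
Take 2.462 servings of oats: uses 389 kcal, +56.6 mg calcium (running total 242.6 mg).
Greedy by best ratio exhausts the calories allowance optimally: 242.6 mg.

242.6 mg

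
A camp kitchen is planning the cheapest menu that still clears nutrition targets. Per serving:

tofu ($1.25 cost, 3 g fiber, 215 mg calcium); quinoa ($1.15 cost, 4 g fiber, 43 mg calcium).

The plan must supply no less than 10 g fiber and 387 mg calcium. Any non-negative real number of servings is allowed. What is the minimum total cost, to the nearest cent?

$3.47

The cheapest plan sits at a corner of the feasible region — with two constraints it uses at most two foods.
tofu only: max(10/3, 387/215) = 3.333 servings → $4.17.
quinoa only: max(10/4, 387/43) = 9 servings → $10.35.
tofu + quinoa with both tight: 1.529 servings and 1.353 servings → $3.47.
Cheapest feasible corner: $3.47.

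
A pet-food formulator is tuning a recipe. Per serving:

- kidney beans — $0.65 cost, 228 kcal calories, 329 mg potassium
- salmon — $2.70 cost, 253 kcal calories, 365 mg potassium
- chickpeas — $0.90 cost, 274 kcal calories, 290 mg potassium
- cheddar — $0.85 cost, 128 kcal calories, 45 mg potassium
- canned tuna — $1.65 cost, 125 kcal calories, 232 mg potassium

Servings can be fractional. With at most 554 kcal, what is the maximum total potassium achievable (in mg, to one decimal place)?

1028.2 mg

Potassium per kcal: canned tuna 1.856, kidney beans 1.443, salmon 1.443, chickpeas 1.058, cheddar 0.3516.
With no serving limits, spend the whole calories allowance on canned tuna: 554 kcal / 125 kcal × 232 mg = 1028.2 mg.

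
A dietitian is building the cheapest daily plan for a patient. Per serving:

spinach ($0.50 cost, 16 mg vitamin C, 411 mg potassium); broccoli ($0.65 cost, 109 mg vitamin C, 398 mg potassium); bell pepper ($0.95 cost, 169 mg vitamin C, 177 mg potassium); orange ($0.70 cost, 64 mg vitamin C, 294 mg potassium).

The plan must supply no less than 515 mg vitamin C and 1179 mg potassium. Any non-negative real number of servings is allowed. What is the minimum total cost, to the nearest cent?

$2.98

At the optimum either one food covers both requirements or two foods hit both targets exactly; no other combination can be cheaper.
spinach only: max(515/16, 1179/411) = 32.19 servings → $16.09.
broccoli only: max(515/109, 1179/398) = 4.725 servings → $3.07.
bell pepper only: max(515/169, 1179/177) = 6.661 servings → $6.33.
orange only: max(515/64, 1179/294) = 8.047 servings → $5.63.
spinach + broccoli: intersection lies outside the first quadrant.
spinach + bell pepper with both tight: 1.622 servings and 2.894 servings → $3.56.
spinach + orange with both targets exact would need a negative amount; discard.
broccoli + bell pepper with both tight: 2.253 servings and 1.594 servings → $2.98.
broccoli + orange: intersection lies outside the first quadrant.
bell pepper + orange with both tight: 1.98 servings and 2.818 servings → $3.85.
Cheapest feasible corner: $2.98.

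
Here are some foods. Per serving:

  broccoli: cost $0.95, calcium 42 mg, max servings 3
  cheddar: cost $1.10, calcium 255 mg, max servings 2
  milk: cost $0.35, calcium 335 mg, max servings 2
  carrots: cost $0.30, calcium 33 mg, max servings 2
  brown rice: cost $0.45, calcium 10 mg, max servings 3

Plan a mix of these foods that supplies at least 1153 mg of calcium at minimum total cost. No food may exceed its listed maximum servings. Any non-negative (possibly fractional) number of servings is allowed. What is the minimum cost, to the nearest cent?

$2.78

Cost per mg of calcium: milk $0.0010, cheddar $0.0043, carrots $0.0091, broccoli $0.0226, brown rice $0.0450.
Take 2 servings of milk: +670.0 mg calcium for $0.70 (total $0.70, still need 483.0 mg).
Take 1.894 servings of cheddar: +483.0 mg calcium for $2.08 (total $2.78, still need 0.0 mg).
Greedy by cheapest-per-mg is optimal for a single linear constraint, so the minimum cost is $2.78.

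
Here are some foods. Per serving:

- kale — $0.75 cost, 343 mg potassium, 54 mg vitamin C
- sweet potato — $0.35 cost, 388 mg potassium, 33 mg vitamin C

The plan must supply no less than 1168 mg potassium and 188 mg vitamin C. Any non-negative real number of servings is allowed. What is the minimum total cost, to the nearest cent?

Two binding constraints pin down two serving amounts, so the optimal mix uses at most two foods. The candidates are each food alone (scaled to the tighter of potassium/vitamin C) and each pair with both constraints tight.
kale only: max(1168/343, 188/54) = 3.481 servings → $2.61.
sweet potato only: max(1168/388, 188/33) = 5.697 servings → $1.99.
kale + sweet potato: the both-tight solution has a negative serving — not a feasible corner.
The minimum over all feasible corners is $1.99.

$1.99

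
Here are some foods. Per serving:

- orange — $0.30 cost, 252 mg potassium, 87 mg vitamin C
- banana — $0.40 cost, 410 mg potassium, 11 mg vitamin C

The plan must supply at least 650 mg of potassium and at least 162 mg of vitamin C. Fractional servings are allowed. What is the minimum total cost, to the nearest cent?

$0.73

This is a tiny linear program; its minimum lies at a vertex of the feasible set. List the vertices and price them.
orange only: max(650/252, 162/87) = 2.579 servings → $0.77.
banana only: max(650/410, 162/11) = 14.73 servings → $5.89.
orange + banana with both tight: 1.802 servings and 0.478 servings → $0.73.
So the least-cost plan costs $0.73.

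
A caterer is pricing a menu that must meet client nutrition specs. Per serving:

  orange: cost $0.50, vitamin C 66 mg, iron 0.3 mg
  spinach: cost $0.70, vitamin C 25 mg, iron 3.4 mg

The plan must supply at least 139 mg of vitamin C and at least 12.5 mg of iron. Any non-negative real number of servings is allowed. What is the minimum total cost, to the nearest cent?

$2.90

orange only: max(139/66, 12.5/0.3) = 41.67 servings → $20.83.
spinach only: max(139/25, 12.5/3.4) = 5.56 servings → $3.89.
orange + spinach with both tight: 0.7381 servings and 3.611 servings → $2.90.
Cheapest feasible corner: $2.90.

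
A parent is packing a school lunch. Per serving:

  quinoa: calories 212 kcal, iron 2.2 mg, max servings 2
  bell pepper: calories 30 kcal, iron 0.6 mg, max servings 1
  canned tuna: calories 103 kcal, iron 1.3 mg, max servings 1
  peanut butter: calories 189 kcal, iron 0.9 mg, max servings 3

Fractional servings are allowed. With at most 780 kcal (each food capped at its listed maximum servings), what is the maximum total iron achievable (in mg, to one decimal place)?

Iron per kcal: bell pepper 0.02, canned tuna 0.01262, quinoa 0.01038, peanut butter 0.004762.
Take 1 serving of bell pepper: uses 30 kcal, +0.6 mg iron (running total 0.6 mg).
Take 1 serving of canned tuna: uses 103 kcal, +1.3 mg iron (running total 1.9 mg).
Take 2 servings of quinoa: uses 424 kcal, +4.4 mg iron (running total 6.3 mg).
Take 1.18 servings of peanut butter: uses 223 kcal, +1.1 mg iron (running total 7.4 mg).
Greedy by best ratio exhausts the calories allowance optimally: 7.4 mg.

7.4 mg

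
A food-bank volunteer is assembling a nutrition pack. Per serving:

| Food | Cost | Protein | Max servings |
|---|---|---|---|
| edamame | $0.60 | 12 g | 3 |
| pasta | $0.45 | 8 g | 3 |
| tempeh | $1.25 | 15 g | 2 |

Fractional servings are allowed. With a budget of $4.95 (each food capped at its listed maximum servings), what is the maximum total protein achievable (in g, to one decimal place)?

81.6 g

Protein per dollar: edamame 20, pasta 17.78, tempeh 12.
Take 3 servings of edamame: spends $1.80, +36.0 g protein (running total 36.0 g).
Take 3 servings of pasta: spends $1.35, +24.0 g protein (running total 60.0 g).
Take 1.44 servings of tempeh: spends $1.80, +21.6 g protein (running total 81.6 g).
Greedy by best ratio exhausts the cost allowance optimally: 81.6 g.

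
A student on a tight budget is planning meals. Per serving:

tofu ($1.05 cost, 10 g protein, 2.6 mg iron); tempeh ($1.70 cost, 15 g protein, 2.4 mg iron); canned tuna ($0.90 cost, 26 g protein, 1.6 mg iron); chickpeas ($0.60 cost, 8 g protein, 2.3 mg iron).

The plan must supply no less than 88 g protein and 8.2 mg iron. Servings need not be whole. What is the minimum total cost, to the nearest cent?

Minimising a linear cost over {protein ≥ 88, iron ≥ 8.2, servings ≥ 0} — the optimum is at a vertex, using one or two foods.
tofu only: max(88/10, 8.2/2.6) = 8.8 servings → $9.24.
tempeh only: max(88/15, 8.2/2.4) = 5.867 servings → $9.97.
canned tuna only: max(88/26, 8.2/1.6) = 5.125 servings → $4.61.
chickpeas only: max(88/8, 8.2/2.3) = 11 servings → $6.60.
tofu + tempeh: intersection lies outside the first quadrant.
tofu + canned tuna with both tight: 1.403 servings and 2.845 servings → $4.03.
tofu + chickpeas: intersection lies outside the first quadrant.
tempeh + canned tuna with both tight: 1.885 servings and 2.297 servings → $5.27.
tempeh + chickpeas with both targets exact would need a negative amount; discard.
canned tuna + chickpeas with both tight: 2.911 servings and 1.54 servings → $3.54.
Cheapest feasible corner: $3.54.

$3.54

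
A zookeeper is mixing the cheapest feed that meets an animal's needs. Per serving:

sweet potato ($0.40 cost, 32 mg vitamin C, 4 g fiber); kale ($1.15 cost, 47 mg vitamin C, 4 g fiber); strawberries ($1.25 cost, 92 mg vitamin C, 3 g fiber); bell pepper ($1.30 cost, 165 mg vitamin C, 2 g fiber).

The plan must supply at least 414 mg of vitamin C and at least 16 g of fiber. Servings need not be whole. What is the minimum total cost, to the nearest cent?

$3.71

A basic optimal solution has at most two foods positive. Try each food alone and each pair with both targets met exactly.
sweet potato only: max(414/32, 16/4) = 12.94 servings → $5.17.
kale only: max(414/47, 16/4) = 8.809 servings → $10.13.
strawberries only: max(414/92, 16/3) = 5.333 servings → $6.67.
bell pepper only: max(414/165, 16/2) = 8 servings → $10.40.
sweet potato + kale: the both-tight solution has a negative serving — not a feasible corner.
sweet potato + strawberries with both tight: 0.8456 servings and 4.206 servings → $5.60.
sweet potato + bell pepper with both tight: 3.04 servings and 1.919 servings → $3.71.
kale + strawberries with both tight: 1.013 servings and 3.982 servings → $6.14.
kale + bell pepper with both tight: 3.201 servings and 1.597 servings → $5.76.
strawberries + bell pepper: the both-tight solution has a negative serving — not a feasible corner.
Cheapest feasible corner: $3.71.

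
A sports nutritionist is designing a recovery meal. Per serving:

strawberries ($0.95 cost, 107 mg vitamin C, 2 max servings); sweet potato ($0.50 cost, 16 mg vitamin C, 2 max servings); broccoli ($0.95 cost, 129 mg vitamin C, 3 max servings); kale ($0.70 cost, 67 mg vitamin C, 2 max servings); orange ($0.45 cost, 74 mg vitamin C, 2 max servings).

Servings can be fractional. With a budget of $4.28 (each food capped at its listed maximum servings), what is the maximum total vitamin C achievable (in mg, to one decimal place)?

Vitamin C per dollar: orange 164.4, broccoli 135.8, strawberries 112.6, kale 95.71, sweet potato 32.
Take 2 servings of orange: spends $0.90, +148.0 mg vitamin C (running total 148.0 mg).
Take 3 servings of broccoli: spends $2.85, +387.0 mg vitamin C (running total 535.0 mg).
Take 0.5579 servings of strawberries: spends $0.53, +59.7 mg vitamin C (running total 594.7 mg).
Filling greedily by vitamin C-per-dollar is optimal for one linear limit, giving 594.7 mg.

594.7 mg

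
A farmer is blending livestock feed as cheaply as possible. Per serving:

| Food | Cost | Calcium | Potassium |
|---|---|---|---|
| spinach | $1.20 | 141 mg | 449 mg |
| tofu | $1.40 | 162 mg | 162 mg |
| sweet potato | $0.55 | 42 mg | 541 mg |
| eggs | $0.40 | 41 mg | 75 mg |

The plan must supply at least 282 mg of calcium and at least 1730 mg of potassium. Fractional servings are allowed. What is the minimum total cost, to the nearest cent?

A basic optimal solution has at most two foods positive. Try each food alone and each pair with both targets met exactly.
spinach only: max(282/141, 1730/449) = 3.853 servings → $4.62.
tofu only: max(282/162, 1730/162) = 10.68 servings → $14.95.
sweet potato only: max(282/42, 1730/541) = 6.714 servings → $3.69.
eggs only: max(282/41, 1730/75) = 23.07 servings → $9.23.
spinach + tofu: the both-tight solution has a negative serving — not a feasible corner.
spinach + sweet potato with both tight: 1.391 servings and 2.043 servings → $2.79.
spinach + eggs: intersection lies outside the first quadrant.
tofu + sweet potato with both tight: 0.9884 servings and 2.902 servings → $2.98.
tofu + eggs with both targets exact would need a negative amount; discard.
sweet potato + eggs with both tight: 2.616 servings and 4.199 servings → $3.12.
Cheapest feasible corner: $2.79.

$2.79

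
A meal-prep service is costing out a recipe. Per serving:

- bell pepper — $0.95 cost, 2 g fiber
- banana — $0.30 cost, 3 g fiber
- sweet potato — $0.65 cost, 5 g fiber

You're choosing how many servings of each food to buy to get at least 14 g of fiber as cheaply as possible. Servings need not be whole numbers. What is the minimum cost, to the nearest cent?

Cost per g of fiber: banana $0.1000, sweet potato $0.1300, bell pepper $0.4750.
With no serving limits, use only banana: 14 g / 3 g = 4.667 servings × $0.30 = $1.40.

$1.40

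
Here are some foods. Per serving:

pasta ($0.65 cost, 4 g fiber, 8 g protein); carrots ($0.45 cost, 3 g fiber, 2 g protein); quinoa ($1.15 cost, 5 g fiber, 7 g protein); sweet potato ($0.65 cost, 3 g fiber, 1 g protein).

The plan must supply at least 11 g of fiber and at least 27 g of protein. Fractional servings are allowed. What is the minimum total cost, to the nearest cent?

$2.19

With two linear requirements the optimum uses one or two foods; enumerate the corners.
pasta only: max(11/4, 27/8) = 3.375 servings → $2.19.
carrots only: max(11/3, 27/2) = 13.5 servings → $6.08.
quinoa only: max(11/5, 27/7) = 3.857 servings → $4.44.
sweet potato only: max(11/3, 27/1) = 27 servings → $17.55.
pasta + carrots with both targets exact would need a negative amount; discard.
pasta + quinoa: the both-tight solution has a negative serving — not a feasible corner.
pasta + sweet potato with both targets exact would need a negative amount; discard.
carrots + quinoa with both targets exact would need a negative amount; discard.
carrots + sweet potato: the both-tight solution has a negative serving — not a feasible corner.
quinoa + sweet potato: intersection lies outside the first quadrant.
Cheapest feasible corner: $2.19.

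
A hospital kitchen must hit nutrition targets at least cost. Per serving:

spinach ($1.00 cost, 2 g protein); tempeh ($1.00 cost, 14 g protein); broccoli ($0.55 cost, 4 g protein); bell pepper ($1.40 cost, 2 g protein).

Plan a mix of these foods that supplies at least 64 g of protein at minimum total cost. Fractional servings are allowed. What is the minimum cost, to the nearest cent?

Cost per g of protein: tempeh $0.0714, broccoli $0.1375, spinach $0.5000, bell pepper $0.7000.
With no serving limits, use only tempeh: 64 g / 14 g = 4.571 servings × $1.00 = $4.57.

$4.57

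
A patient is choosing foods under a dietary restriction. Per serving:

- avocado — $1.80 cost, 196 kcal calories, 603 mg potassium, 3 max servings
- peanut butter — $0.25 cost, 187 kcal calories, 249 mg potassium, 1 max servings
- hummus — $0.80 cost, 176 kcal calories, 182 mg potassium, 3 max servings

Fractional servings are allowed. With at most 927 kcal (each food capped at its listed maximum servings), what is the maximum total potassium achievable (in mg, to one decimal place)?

2215.2 mg

Potassium per kcal: avocado 3.077, peanut butter 1.332, hummus 1.034.
Take 3 servings of avocado: uses 588 kcal, +1809.0 mg potassium (running total 1809.0 mg).
Take 1 serving of peanut butter: uses 187 kcal, +249.0 mg potassium (running total 2058.0 mg).
Take 0.8636 servings of hummus: uses 152 kcal, +157.2 mg potassium (running total 2215.2 mg).
Filling greedily by potassium-per-kcal is optimal for one linear limit, giving 2215.2 mg.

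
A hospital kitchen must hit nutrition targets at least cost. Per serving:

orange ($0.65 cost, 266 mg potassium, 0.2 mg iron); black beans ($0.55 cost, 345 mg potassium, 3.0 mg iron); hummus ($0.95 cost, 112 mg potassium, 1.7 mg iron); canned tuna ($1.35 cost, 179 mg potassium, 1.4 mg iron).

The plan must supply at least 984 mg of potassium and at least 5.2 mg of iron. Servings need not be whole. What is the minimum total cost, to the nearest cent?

Two binding constraints pin down two serving amounts, so the optimal mix uses at most two foods. The candidates are each food alone (scaled to the tighter of potassium/iron) and each pair with both constraints tight.
orange only: max(984/266, 5.2/0.2) = 26 servings → $16.90.
black beans only: max(984/345, 5.2/3.0) = 2.852 servings → $1.57.
hummus only: max(984/112, 5.2/1.7) = 8.786 servings → $8.35.
canned tuna only: max(984/179, 5.2/1.4) = 5.497 servings → $7.42.
orange + black beans with both tight: 1.588 servings and 1.627 servings → $1.93.
orange + hummus with both tight: 2.537 servings and 2.76 servings → $4.27.
orange + canned tuna with both tight: 1.327 servings and 3.525 servings → $5.62.
black beans + hummus with both targets exact would need a negative amount; discard.
black beans + canned tuna: the both-tight solution has a negative serving — not a feasible corner.
hummus + canned tuna with both targets exact would need a negative amount; discard.
So the least-cost plan costs $1.57.

$1.57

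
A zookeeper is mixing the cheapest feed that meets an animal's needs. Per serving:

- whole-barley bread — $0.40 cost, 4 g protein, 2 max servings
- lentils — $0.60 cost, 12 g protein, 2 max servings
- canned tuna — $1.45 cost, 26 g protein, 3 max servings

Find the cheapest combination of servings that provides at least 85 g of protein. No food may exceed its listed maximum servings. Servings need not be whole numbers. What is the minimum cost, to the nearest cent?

Cost per g of protein: lentils $0.0500, canned tuna $0.0558, whole-barley bread $0.1000.
Take 2 servings of lentils: +24.0 g protein for $1.20 (total $1.20, still need 61.0 g).
Take 2.346 servings of canned tuna: +61.0 g protein for $3.40 (total $4.60, still need 0.0 g).
Filling from the cheapest source first is optimal under one linear minimum: $4.60.

$4.60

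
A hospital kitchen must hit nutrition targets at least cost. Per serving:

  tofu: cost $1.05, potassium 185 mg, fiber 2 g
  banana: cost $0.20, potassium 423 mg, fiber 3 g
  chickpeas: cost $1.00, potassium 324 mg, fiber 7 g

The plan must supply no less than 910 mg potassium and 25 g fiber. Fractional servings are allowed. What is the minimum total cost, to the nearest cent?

$1.67

With two linear requirements the optimum uses one or two foods; enumerate the corners.
tofu only: max(910/185, 25/2) = 12.5 servings → $13.12.
banana only: max(910/423, 25/3) = 8.333 servings → $1.67.
chickpeas only: max(910/324, 25/7) = 3.571 servings → $3.57.
tofu + banana with both targets exact would need a negative amount; discard.
tofu + chickpeas: the both-tight solution has a negative serving — not a feasible corner.
banana + chickpeas: intersection lies outside the first quadrant.
Cheapest feasible corner: $1.67.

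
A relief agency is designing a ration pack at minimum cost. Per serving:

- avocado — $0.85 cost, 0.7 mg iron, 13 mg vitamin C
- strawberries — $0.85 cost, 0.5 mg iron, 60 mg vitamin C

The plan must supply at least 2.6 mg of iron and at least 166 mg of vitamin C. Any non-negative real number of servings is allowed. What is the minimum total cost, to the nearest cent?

This is a tiny linear program; its minimum lies at a vertex of the feasible set. List the vertices and price them.
avocado only: max(2.6/0.7, 166/13) = 12.77 servings → $10.85.
strawberries only: max(2.6/0.5, 166/60) = 5.2 servings → $4.42.
avocado + strawberries with both tight: 2.056 servings and 2.321 servings → $3.72.
Cheapest feasible corner: $3.72.

$3.72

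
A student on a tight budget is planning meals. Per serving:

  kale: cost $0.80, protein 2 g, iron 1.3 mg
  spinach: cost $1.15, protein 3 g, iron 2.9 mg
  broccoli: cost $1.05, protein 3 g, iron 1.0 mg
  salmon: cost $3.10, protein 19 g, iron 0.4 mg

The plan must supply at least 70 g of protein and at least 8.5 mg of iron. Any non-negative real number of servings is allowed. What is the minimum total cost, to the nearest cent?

For a min-cost LP with two ≥-constraints, a basic feasible solution has at most two positive variables.
kale only: max(70/2, 8.5/1.3) = 35 servings → $28.00.
spinach only: max(70/3, 8.5/2.9) = 23.33 servings → $26.83.
broccoli only: max(70/3, 8.5/1.0) = 23.33 servings → $24.50.
salmon only: max(70/19, 8.5/0.4) = 21.25 servings → $65.88.
kale + spinach with both targets exact would need a negative amount; discard.
kale + broccoli with both targets exact would need a negative amount; discard.
kale + salmon with both tight: 5.586 servings and 3.096 servings → $14.07.
spinach + broccoli: the both-tight solution has a negative serving — not a feasible corner.
spinach + salmon with both tight: 2.477 servings and 3.293 servings → $13.06.
broccoli + salmon with both tight: 7.5 servings and 2.5 servings → $15.62.
The minimum over all feasible corners is $13.06.

$13.06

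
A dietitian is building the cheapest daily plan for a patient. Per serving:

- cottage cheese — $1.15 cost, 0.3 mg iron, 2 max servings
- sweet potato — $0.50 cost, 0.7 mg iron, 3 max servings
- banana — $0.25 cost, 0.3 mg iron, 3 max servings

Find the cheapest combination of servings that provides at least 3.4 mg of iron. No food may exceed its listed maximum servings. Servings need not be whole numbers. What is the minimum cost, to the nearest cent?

Cost per mg of iron: sweet potato $0.7143, banana $0.8333, cottage cheese $3.8333.
Take 3 servings of sweet potato: +2.1 mg iron for $1.50 (total $1.50, still need 1.3 mg).
Take 3 servings of banana: +0.9 mg iron for $0.75 (total $2.25, still need 0.4 mg).
Take 1.333 servings of cottage cheese: +0.4 mg iron for $1.53 (total $3.78, still need 0.0 mg).
Greedy by cheapest-per-mg is optimal for a single linear constraint, so the minimum cost is $3.78.

$3.78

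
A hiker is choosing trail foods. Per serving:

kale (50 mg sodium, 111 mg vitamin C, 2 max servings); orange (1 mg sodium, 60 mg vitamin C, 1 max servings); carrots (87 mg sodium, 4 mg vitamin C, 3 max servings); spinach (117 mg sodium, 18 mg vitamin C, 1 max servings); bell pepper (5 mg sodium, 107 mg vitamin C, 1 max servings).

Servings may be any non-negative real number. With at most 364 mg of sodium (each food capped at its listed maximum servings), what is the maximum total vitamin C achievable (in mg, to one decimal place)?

Vitamin C per mg sodium: orange 60, bell pepper 21.4, kale 2.22, spinach 0.1538, carrots 0.04598.
Take 1 serving of orange: uses 1 mg sodium, +60.0 mg vitamin C (running total 60.0 mg).
Take 1 serving of bell pepper: uses 5 mg sodium, +107.0 mg vitamin C (running total 167.0 mg).
Take 2 servings of kale: uses 100 mg sodium, +222.0 mg vitamin C (running total 389.0 mg).
Take 1 serving of spinach: uses 117 mg sodium, +18.0 mg vitamin C (running total 407.0 mg).
Take 1.621 servings of carrots: uses 141 mg sodium, +6.5 mg vitamin C (running total 413.5 mg).
Filling greedily by vitamin C-per-mg sodium is optimal for one linear limit, giving 413.5 mg.

413.5 mg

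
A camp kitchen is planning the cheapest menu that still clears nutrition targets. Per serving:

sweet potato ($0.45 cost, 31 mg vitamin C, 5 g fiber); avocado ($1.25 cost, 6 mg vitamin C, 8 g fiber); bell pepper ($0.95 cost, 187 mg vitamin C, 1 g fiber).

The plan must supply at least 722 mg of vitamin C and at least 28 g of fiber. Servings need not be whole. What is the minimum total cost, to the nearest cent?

Two binding constraints pin down two serving amounts, so the optimal mix uses at most two foods. The candidates are each food alone (scaled to the tighter of vitamin C/fiber) and each pair with both constraints tight.
sweet potato only: max(722/31, 28/5) = 23.29 servings → $10.48.
avocado only: max(722/6, 28/8) = 120.3 servings → $150.42.
bell pepper only: max(722/187, 28/1) = 28 servings → $26.60.
sweet potato + avocado with both targets exact would need a negative amount; discard.
sweet potato + bell pepper with both tight: 4.993 servings and 3.033 servings → $5.13.
avocado + bell pepper with both tight: 3.03 servings and 3.764 servings → $7.36.
Cheapest feasible corner: $5.13.

$5.13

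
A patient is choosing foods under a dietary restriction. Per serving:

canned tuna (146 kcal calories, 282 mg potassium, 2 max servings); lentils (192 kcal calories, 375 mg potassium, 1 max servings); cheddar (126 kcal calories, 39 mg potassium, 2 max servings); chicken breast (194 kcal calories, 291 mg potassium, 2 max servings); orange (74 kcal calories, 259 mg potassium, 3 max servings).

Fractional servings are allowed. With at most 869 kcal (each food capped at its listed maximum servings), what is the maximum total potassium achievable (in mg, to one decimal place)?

1960.5 mg

Potassium per kcal: orange 3.5, lentils 1.953, canned tuna 1.932, chicken breast 1.5, cheddar 0.3095.
Take 3 servings of orange: uses 222 kcal, +777.0 mg potassium (running total 777.0 mg).
Take 1 serving of lentils: uses 192 kcal, +375.0 mg potassium (running total 1152.0 mg).
Take 2 servings of canned tuna: uses 292 kcal, +564.0 mg potassium (running total 1716.0 mg).
Take 0.8402 servings of chicken breast: uses 163 kcal, +244.5 mg potassium (running total 1960.5 mg).
Greedy by best ratio exhausts the calories allowance optimally: 1960.5 mg.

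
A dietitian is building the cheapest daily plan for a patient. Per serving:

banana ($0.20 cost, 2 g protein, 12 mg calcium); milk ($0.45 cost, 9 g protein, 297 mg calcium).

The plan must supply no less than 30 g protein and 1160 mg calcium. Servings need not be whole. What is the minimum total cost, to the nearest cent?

Compare the cost at each extreme point of the feasible region.
banana only: max(30/2, 1160/12) = 96.67 servings → $19.33.
milk only: max(30/9, 1160/297) = 3.906 servings → $1.76.
banana + milk: intersection lies outside the first quadrant.
Cheapest feasible corner: $1.76.

$1.76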